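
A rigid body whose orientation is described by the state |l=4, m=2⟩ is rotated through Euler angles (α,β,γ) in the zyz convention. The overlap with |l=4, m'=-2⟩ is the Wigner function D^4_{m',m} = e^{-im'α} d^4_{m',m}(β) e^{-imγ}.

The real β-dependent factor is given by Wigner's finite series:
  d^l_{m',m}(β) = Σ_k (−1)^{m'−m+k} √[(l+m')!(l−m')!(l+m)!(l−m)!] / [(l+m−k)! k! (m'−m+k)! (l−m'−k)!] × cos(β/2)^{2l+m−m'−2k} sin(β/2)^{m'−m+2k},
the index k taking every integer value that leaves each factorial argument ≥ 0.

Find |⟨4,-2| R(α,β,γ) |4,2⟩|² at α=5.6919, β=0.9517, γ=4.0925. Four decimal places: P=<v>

P=0.1067

First d^4_{-2,2}(β=0.9517), then the phase factors e^{-i(-2)α} and e^{-i(2)γ}:
With c≡cos(β/2)=0.888904 and s≡sin(β/2)=0.458094, N=[2·720·720·2]^{1/2}=1440.000000
The bounds max(0,m−m')=4 and min(l+m,l−m')=6 give 3 terms
  k=4: (−1)^0·1440.0000/(96)·0.8889^4·0.4581^4 = +0.412410
  k=5: (−1)^1·1440.0000/(120)·0.8889^2·0.4581^6 = -0.087623
  k=6: (−1)^2·1440.0000/(1440)·0.8889^0·0.4581^8 = +0.001939
d^4_{-2,2}(0.9517) = +0.412410 -0.087623 +0.001939 = +0.326726
|D^4_{-2,2}|² = |d^4_{-2,2}(β)|² = (+0.326726)² = 0.106750 (the z-rotation phases have unit modulus)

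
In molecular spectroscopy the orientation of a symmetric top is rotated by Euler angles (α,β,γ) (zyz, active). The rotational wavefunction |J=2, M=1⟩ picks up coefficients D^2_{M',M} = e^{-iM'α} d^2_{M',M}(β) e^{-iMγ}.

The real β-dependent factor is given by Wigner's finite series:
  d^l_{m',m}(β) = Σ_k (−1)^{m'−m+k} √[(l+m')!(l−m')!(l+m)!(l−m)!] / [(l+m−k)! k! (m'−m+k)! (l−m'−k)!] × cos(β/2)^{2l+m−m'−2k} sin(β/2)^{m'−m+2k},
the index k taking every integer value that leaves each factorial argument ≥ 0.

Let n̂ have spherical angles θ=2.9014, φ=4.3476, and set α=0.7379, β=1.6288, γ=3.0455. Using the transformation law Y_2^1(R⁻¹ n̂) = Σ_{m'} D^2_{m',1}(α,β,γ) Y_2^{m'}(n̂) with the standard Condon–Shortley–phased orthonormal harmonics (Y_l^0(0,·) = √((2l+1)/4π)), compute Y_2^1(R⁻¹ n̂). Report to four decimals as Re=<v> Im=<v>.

Need the full column D^2_{m',1} for m'=−2..2 at α=0.7379, β=1.6288, γ=3.0455.
cos(β/2)=0.686305, sin(β/2)=0.727314
d^2_{-2,1}: single k=3 term ⇒ +0.528096;  D = +0.000579-0.528096i
d^2_{-1,1}: k∈[2..3] ⇒ +0.747480 -0.279826 = +0.467654;  D = -0.314228-0.346354i
d^2_{0,1}: k∈[1..2] ⇒ +0.575902 -0.646783 = -0.070880;  D = +0.070553+0.006801i
d^2_{1,1}: k∈[0..1] ⇒ +0.221855 -0.747480 = -0.525625;  D = +0.421034-0.314662i
d^2_{2,1}: single k=0 term ⇒ -0.470222;  D = +0.089308-0.461663i
Y_2^{m'}(θ=2.9014,φ=4.3476) and Σ D·Y over m':
  (+0.0006-0.5281i)·(-0.0163-0.0146i)  (-0.3142-0.3464i)·(+0.0637-0.1668i)  (+0.0706+0.0068i)·(+0.5772+0.0000i)  (+0.4210-0.3147i)·(-0.0637-0.1668i)  (+0.0893-0.4617i)·(-0.0163+0.0146i)
Y_2^1(R⁻¹ n̂) = -0.118760+0.001518i

Re=-0.1188 Im=0.0015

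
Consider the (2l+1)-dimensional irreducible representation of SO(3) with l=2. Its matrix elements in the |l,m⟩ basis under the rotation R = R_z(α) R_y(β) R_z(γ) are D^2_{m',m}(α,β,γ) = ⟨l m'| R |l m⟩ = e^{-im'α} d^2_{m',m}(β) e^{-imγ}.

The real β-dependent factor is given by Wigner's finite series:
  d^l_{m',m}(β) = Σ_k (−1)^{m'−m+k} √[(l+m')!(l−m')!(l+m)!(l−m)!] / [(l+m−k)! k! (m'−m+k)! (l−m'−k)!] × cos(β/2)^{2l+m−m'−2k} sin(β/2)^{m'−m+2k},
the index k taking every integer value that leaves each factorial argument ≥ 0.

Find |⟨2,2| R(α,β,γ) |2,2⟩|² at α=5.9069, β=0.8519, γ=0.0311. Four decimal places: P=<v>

Split into d^2_{2,2}(β=0.8519) × two z-phases.
Half-angle: c=0.910647, s=0.413186. N=√(24·1·24·1)=24.000000
Admissible k: 0..0 (factorial args all ≥0)
  k=0: (−1)^0·24.0000/(24)·0.9106^4·0.4132^0 = +0.687701
d^2_{2,2}(0.8519) = +0.687701
|D^2_{2,2}|² = |d^2_{2,2}(β)|² = (+0.687701)² = 0.472932 (the z-rotation phases have unit modulus)

P=0.4729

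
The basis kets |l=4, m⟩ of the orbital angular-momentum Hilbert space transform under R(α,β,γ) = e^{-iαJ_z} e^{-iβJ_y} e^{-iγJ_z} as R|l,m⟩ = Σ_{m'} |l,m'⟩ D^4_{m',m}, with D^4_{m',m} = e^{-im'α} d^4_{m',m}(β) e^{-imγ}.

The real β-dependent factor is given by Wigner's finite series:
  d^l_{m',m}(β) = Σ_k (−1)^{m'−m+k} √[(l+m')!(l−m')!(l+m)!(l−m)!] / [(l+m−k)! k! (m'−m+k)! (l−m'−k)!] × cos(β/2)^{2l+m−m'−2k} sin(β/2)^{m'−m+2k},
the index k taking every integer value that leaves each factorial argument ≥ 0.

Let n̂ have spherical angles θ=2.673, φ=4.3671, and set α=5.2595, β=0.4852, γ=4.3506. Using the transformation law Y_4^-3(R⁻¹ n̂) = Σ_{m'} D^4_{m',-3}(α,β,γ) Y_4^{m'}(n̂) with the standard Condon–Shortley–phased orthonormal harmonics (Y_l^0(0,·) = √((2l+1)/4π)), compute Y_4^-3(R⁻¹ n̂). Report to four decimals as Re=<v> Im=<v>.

Re=0.1276 Im=-0.3284

Need the full column D^4_{m',-3} for m'=−4..4 at α=5.2595, β=0.4852, γ=4.3506.
cos(β/2)=0.970717, sin(β/2)=0.240227
d^4_{-4,-3}: single k=1 term ⇒ +0.551842;  D = -0.492574+0.248799i
d^4_{-3,-3}: k∈[0..1] ⇒ +0.788388 -0.337985 = +0.450403;  D = -0.382568-0.237706i
d^4_{-2,-3}: k∈[0..1] ⇒ -0.730018 +0.134127 = -0.595892;  D = -0.005277+0.595868i
d^4_{-1,-3}: k∈[0..1] ⇒ +0.383239 -0.039118 = +0.344121;  D = +0.295464-0.176410i
d^4_{0,-3}: k∈[0..1] ⇒ -0.141382 +0.008659 = -0.132723;  D = -0.117390-0.061927i
d^4_{1,-3}: k∈[0..1] ⇒ +0.039118 -0.001437 = +0.037681;  D = +0.002323+0.037609i
d^4_{2,-3}: k∈[0..1] ⇒ -0.008214 +0.000168 = -0.008047;  D = +0.006601-0.004602i
d^4_{3,-3}: k∈[0..1] ⇒ +0.001268 -0.000011 = +0.001257;  D = -0.001150-0.000507i
d^4_{4,-3}: single k=0 term ⇒ -0.000127;  D = +0.000017+0.000126i
Y_4^{m'}(θ=2.673,φ=4.3671) and Σ D·Y over m':
  (-0.4926+0.2488i)·(+0.0035+0.0181i)  (-0.3826-0.2377i)·(-0.0885+0.0524i)  (-0.0053+0.5959i)·(-0.2405-0.1987i)  (+0.2955-0.1764i)·(+0.1660-0.4614i)  (-0.1174-0.0619i)·(+0.1372+0.0000i)  (+0.0023+0.0376i)·(-0.1660-0.4614i)  (+0.0066-0.0046i)·(-0.2405+0.1987i)  (-0.0011-0.0005i)·(+0.0885+0.0524i)  (+0.0000+0.0001i)·(+0.0035-0.0181i)
Y_4^-3(R⁻¹ n̂) = +0.127550-0.328425i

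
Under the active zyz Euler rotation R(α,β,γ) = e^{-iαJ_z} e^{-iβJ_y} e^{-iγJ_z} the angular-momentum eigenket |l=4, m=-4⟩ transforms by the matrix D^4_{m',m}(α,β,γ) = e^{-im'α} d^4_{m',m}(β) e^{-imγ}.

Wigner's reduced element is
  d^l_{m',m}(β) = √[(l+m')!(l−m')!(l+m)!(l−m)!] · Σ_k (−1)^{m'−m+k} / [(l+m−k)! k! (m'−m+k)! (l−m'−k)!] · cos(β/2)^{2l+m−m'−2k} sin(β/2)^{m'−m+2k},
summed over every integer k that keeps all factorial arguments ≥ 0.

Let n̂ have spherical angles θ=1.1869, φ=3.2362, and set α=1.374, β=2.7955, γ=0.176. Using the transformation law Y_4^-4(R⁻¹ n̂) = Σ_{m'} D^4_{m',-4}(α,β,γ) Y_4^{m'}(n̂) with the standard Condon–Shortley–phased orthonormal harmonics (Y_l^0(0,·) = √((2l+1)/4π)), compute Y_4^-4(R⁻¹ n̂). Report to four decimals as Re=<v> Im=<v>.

Re=0.0883 Im=0.2721

Need the full column D^4_{m',-4} for m'=−4..4 at α=1.374, β=2.7955, γ=0.176.
cos(β/2)=0.172184, sin(β/2)=0.985065
d^4_{-4,-4}: single k=0 term ⇒ +0.000001;  D = +0.000001-0.000000i
d^4_{-3,-4}: single k=0 term ⇒ -0.000013;  D = -0.000001+0.000012i
d^4_{-2,-4}: single k=0 term ⇒ +0.000134;  D = -0.000127-0.000041i
d^4_{-1,-4}: single k=0 term ⇒ -0.001083;  D = +0.000526-0.000946i
d^4_{0,-4}: single k=0 term ⇒ +0.006924;  D = +0.005278+0.004482i
d^4_{1,-4}: single k=0 term ⇒ -0.035432;  D = -0.027772+0.022003i
d^4_{2,-4}: single k=0 term ⇒ +0.143335;  D = -0.065324-0.127585i
d^4_{3,-4}: single k=0 term ⇒ -0.438320;  D = +0.421682-0.119618i
d^4_{4,-4}: single k=0 term ⇒ +0.886581;  D = +0.070507+0.883773i
Y_4^{m'}(θ=1.1869,φ=3.2362) and Σ D·Y over m':
  (+0.0000-0.0000i)·(+0.3039-0.1208i)  (-0.0000+0.0000i)·(-0.3587+0.1046i)  (-0.0001-0.0000i)·(-0.0051+0.0010i)  (+0.0005-0.0009i)·(+0.3301-0.0313i)  (+0.0053+0.0045i)·(-0.0550+0.0000i)  (-0.0278+0.0220i)·(-0.3301-0.0313i)  (-0.0653-0.1276i)·(-0.0051-0.0010i)  (+0.4217-0.1196i)·(+0.3587+0.1046i)  (+0.0705+0.8838i)·(+0.3039+0.1208i)
Y_4^-4(R⁻¹ n̂) = +0.088344+0.272094i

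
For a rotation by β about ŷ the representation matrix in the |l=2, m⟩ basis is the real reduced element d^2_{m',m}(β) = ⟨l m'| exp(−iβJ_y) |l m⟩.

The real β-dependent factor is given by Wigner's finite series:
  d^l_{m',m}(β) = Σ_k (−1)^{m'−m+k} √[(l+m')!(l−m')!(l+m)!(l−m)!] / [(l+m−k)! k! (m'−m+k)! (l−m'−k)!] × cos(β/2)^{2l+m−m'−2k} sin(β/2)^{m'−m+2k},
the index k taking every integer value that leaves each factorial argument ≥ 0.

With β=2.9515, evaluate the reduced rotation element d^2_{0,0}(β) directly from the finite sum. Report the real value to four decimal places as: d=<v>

d=0.9464

d^2_{0,0}(β=2.9515) via Wigner's sum:
Half-angle: c=0.094903, s=0.995486. N=√(2·2·2·2)=4.000000
k: max(0,(0)−(0))=0 … min(2+(0),2−(0))=2
  k=0: (−1)^0·4.0000/(4)·0.0949^4·0.9955^0 = +0.000081
  k=1: (−1)^1·4.0000/(1)·0.0949^2·0.9955^2 = -0.035702
  k=2: (−1)^2·4.0000/(4)·0.0949^0·0.9955^4 = +0.982068
d^2_{0,0}(2.9515) = +0.000081 -0.035702 +0.982068 = +0.946447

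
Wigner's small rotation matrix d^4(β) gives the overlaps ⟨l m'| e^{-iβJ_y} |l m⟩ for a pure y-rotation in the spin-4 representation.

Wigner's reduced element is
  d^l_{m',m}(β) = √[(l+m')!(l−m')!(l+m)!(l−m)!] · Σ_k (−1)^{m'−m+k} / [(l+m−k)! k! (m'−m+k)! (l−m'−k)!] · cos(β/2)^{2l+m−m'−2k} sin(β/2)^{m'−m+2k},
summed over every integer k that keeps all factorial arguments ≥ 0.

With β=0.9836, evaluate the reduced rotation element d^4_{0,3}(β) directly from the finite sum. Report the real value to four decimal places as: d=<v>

d^4_{0,3}(β=0.9836) via Wigner's sum:
With c≡cos(β/2)=0.881484 and s≡sin(β/2)=0.472213, N=[24·24·5040·1]^{1/2}=1703.830978
k: max(0,(3)−(0))=3 … min(4+(3),4−(0))=4
  k=3: (−1)^0·1703.8310/(144)·0.8815^5·0.4722^3 = +0.663058
  k=4: (−1)^1·1703.8310/(144)·0.8815^3·0.4722^5 = -0.190283
d^4_{0,3}(0.9836) = +0.663058 -0.190283 = +0.472776

d=0.4728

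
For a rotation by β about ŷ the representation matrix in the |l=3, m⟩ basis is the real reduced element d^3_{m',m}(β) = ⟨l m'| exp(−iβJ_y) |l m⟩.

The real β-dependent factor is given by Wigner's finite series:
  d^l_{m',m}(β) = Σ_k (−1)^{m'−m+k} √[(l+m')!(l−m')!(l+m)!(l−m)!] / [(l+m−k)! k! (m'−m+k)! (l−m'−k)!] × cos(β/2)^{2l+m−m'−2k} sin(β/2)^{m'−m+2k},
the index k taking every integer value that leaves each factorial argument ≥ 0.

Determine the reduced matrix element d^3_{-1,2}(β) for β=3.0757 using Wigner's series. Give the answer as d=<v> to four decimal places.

d=-0.1037

d^3_{-1,2}(β=3.0757) via Wigner's sum:
Half-angle: c=0.032940, s=0.999457. N=√(2·24·120·1)=75.894664
The bounds max(0,m−m')=3 and min(l+m,l−m')=4 give 2 terms
  k=3: (−1)^0·75.8947/(12)·0.0329^3·0.9995^3 = +0.000226
  k=4: (−1)^1·75.8947/(24)·0.0329^1·0.9995^5 = -0.103884
d^3_{-1,2}(3.0757) = +0.000226 -0.103884 = -0.103659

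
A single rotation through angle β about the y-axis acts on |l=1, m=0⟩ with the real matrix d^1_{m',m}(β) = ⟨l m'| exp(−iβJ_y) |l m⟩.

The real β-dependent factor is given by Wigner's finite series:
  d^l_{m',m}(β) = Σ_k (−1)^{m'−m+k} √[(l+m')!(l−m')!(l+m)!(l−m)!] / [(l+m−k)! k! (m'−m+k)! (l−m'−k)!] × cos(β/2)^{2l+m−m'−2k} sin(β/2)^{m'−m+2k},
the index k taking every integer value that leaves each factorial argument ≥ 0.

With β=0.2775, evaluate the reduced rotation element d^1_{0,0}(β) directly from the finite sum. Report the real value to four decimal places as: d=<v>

d^1_{0,0}(β=0.2775) via Wigner's sum:
With c≡cos(β/2)=0.990390 and s≡sin(β/2)=0.138305, N=[1·1·1·1]^{1/2}=1.000000
k: max(0,(0)−(0))=0 … min(1+(0),1−(0))=1
  k=0: (−1)^0·1.0000/(1)·0.9904^2·0.1383^0 = +0.980872
  k=1: (−1)^1·1.0000/(1)·0.9904^0·0.1383^2 = -0.019128
d^1_{0,0}(0.2775) = +0.980872 -0.019128 = +0.961743

d=0.9617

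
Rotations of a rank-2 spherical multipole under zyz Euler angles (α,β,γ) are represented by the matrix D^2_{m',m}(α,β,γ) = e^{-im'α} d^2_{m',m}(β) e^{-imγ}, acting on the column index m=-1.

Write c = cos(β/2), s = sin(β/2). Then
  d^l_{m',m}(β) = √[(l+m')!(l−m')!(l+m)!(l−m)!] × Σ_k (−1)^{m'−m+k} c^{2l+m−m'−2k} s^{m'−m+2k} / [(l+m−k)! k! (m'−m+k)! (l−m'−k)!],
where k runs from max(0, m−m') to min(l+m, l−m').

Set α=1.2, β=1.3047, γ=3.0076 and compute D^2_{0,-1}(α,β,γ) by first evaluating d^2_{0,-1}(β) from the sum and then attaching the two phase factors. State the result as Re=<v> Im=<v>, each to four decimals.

Re=0.3079 Im=-0.0415

D^2_{0,-1}(1.2,1.3047,3.0076) = e^{-i·0·1.2}·d^2_{0,-1}(1.3047)·e^{-i·-1·3.0076}. Compute d first:
With c≡cos(β/2)=0.794659 and s≡sin(β/2)=0.607056, N=[2·2·1·6]^{1/2}=4.898979
k: max(0,(-1)−(0))=0 … min(2+(-1),2−(0))=1
  k=0: (−1)^1·4.8990/(2)·0.7947^3·0.6071^1 = -0.746186
  k=1: (−1)^2·4.8990/(2)·0.7947^1·0.6071^3 = +0.435454
d^2_{0,-1}(1.3047) = -0.746186 +0.435454 = -0.310732
Phases: e^{-i·(0)·1.2}=+1.000000+0.000000i, e^{-i·(-1)·3.0076}=-0.991036+0.133592i ⇒ D=+0.307947-0.041511i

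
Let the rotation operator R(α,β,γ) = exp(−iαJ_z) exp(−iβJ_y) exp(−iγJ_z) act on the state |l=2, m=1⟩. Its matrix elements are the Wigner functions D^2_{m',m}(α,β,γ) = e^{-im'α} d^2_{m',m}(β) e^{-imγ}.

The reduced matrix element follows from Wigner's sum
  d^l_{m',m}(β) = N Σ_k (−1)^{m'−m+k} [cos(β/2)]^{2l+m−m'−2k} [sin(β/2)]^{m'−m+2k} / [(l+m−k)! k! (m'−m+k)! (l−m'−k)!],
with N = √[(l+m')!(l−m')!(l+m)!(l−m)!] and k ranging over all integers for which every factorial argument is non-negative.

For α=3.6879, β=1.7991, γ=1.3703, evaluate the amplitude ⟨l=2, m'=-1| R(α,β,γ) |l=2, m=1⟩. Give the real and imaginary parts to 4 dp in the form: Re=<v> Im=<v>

Re=-0.2280 Im=0.2463

D^2_{-1,1}(3.6879,1.7991,1.3703) = e^{-i·-1·3.6879}·d^2_{-1,1}(1.7991)·e^{-i·1·1.3703}. Compute d first:
Half-angle: c=0.621962, s=0.783047. N=√(1·6·6·1)=6.000000
Admissible k: 2..3 (factorial args all ≥0)
  k=2: (−1)^0·6.0000/(2)·0.6220^2·0.7830^2 = +0.711583
  k=3: (−1)^1·6.0000/(6)·0.6220^0·0.7830^4 = -0.375969
d^2_{-1,1}(1.7991) = +0.711583 -0.375969 = +0.335614
Attach z-rotation phases: D = e^{-i(-1)(3.6879)}·(+0.335614)·e^{-i(1)(1.3703)} = -0.227981+0.246295i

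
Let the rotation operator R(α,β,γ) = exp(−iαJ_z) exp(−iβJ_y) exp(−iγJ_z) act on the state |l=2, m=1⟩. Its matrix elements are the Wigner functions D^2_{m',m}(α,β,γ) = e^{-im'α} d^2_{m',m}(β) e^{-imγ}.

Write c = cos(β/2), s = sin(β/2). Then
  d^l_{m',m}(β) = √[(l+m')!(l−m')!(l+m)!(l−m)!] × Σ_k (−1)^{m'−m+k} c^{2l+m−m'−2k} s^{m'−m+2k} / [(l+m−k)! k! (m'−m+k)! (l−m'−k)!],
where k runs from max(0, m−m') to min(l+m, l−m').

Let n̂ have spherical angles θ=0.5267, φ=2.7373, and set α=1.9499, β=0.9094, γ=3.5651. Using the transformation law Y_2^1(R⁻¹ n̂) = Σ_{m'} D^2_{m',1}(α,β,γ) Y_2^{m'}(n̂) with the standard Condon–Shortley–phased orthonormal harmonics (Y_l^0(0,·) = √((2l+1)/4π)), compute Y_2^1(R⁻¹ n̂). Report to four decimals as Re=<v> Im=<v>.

Need the full column D^2_{m',1} for m'=−2..2 at α=1.9499, β=0.9094, γ=3.5651.
cos(β/2)=0.898393, sin(β/2)=0.439193
d^2_{-2,1}: single k=3 term ⇒ +0.152217;  D = +0.143770+0.050001i
d^2_{-1,1}: k∈[2..3] ⇒ +0.467051 -0.037207 = +0.429844;  D = -0.019080-0.429421i
d^2_{0,1}: k∈[1..2] ⇒ +0.780063 -0.186426 = +0.593637;  D = -0.541191+0.243961i
d^2_{1,1}: k∈[0..1] ⇒ +0.651426 -0.467051 = +0.184375;  D = +0.132598+0.128110i
d^2_{2,1}: single k=0 term ⇒ -0.636919;  D = -0.241608+0.589314i
Y_2^{m'}(θ=0.5267,φ=2.7373) and Σ D·Y over m':
  (+0.1438+0.0500i)·(+0.0674+0.0706i)  (-0.0191-0.4294i)·(-0.3086-0.1321i)  (-0.5412+0.2440i)·(+0.3917+0.0000i)  (+0.1326+0.1281i)·(+0.3086-0.1321i)  (-0.2416+0.5893i)·(+0.0674-0.0706i)
Y_2^1(R⁻¹ n̂) = -0.173475+0.322947i

Re=-0.1735 Im=0.3229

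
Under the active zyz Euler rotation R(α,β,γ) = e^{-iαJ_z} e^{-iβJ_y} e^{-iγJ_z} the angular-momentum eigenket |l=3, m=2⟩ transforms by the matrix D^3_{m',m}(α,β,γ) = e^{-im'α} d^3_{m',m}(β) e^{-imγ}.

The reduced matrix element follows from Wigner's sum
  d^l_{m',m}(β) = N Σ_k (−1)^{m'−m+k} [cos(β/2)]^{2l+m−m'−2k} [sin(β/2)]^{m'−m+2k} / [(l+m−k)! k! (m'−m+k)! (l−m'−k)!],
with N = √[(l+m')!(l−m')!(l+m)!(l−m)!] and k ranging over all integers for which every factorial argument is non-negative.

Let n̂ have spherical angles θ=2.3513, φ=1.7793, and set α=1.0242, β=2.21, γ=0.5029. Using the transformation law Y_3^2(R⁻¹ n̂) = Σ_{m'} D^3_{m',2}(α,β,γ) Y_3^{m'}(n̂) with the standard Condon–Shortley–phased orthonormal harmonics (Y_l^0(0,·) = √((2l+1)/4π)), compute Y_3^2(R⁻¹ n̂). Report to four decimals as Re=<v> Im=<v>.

Need the full column D^3_{m',2} for m'=−3..3 at α=1.0242, β=2.21, γ=0.5029.
cos(β/2)=0.449134, sin(β/2)=0.893464
d^3_{-3,2}: single k=5 term ⇒ +0.626380;  D = -0.298103+0.550896i
d^3_{-2,2}: k∈[4..5] ⇒ +0.642734 -0.508701 = +0.134033;  D = +0.067549+0.115766i
d^3_{-1,2}: k∈[3..4] ⇒ +0.408687 -0.808653 = -0.399966;  D = -0.399898-0.007359i
d^3_{0,2}: k∈[2..3] ⇒ +0.177918 -0.704080 = -0.526162;  D = -0.281714+0.444391i
d^3_{1,2}: k∈[1..2] ⇒ +0.051637 -0.408687 = -0.357050;  D = +0.158257+0.320062i
d^3_{2,2}: k∈[0..1] ⇒ +0.008208 -0.162416 = -0.154208;  D = +0.153619+0.013459i
d^3_{3,2}: single k=0 term ⇒ -0.039998;  D = +0.023693-0.032225i
Y_3^{m'}(θ=2.3513,φ=1.7793) and Σ D·Y over m':
  (-0.2981+0.5509i)·(+0.0876+0.1213i)  (+0.0675+0.1158i)·(+0.3320-0.1471i)  (-0.3999-0.0074i)·(-0.0701-0.3315i)  (-0.2817+0.4444i)·(+0.1377+0.0000i)  (+0.1583+0.3201i)·(+0.0701-0.3315i)  (+0.1536+0.0135i)·(+0.3320+0.1471i)  (+0.0237-0.0322i)·(-0.0876+0.1213i)
Y_3^2(R⁻¹ n̂) = +0.101337+0.237631i

Re=0.1013 Im=0.2376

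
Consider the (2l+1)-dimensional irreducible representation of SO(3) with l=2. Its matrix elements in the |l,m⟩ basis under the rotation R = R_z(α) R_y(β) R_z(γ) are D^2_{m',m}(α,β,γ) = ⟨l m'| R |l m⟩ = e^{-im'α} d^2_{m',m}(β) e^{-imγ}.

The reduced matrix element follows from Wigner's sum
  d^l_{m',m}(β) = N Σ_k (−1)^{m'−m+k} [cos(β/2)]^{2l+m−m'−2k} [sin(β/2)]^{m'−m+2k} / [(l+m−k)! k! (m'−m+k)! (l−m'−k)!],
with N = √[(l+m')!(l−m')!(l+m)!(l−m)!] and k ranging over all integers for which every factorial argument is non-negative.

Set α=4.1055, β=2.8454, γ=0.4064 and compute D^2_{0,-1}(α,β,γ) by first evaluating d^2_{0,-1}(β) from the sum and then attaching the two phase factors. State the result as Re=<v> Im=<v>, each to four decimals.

Re=0.3141 Im=0.1352

D^2_{0,-1}(4.1055,2.8454,0.4064) = e^{-i·0·4.1055}·d^2_{0,-1}(2.8454)·e^{-i·-1·0.4064}. Compute d first:
Half-angle: c=0.147556, s=0.989054. N=√(2·2·1·6)=4.898979
Admissible k: 0..1 (factorial args all ≥0)
  k=0: (−1)^1·4.8990/(2)·0.1476^3·0.9891^1 = -0.007783
  k=1: (−1)^2·4.8990/(2)·0.1476^1·0.9891^3 = +0.349696
d^2_{0,-1}(2.8454) = -0.007783 +0.349696 = +0.341913
D = (+1.000000+0.000000i)·(+0.341913)·(+0.918550+0.395305i) = +0.314064+0.135160i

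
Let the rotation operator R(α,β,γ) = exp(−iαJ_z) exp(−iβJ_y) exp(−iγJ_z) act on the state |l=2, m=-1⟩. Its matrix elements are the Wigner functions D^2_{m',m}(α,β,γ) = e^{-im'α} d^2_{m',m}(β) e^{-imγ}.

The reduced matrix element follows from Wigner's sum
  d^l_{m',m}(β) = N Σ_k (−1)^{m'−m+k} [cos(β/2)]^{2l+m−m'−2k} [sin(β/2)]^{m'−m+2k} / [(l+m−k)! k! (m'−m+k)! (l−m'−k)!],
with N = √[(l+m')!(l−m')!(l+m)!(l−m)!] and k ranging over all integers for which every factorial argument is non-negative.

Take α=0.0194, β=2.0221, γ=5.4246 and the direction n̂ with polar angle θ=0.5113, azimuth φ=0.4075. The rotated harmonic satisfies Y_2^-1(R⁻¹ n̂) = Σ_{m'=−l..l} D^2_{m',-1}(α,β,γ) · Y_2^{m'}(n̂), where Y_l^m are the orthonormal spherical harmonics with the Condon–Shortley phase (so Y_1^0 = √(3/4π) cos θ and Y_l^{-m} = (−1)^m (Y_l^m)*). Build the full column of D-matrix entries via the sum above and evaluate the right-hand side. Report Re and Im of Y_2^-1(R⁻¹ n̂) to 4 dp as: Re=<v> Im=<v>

Re=-0.0164 Im=0.0131

Need the full column D^2_{m',-1} for m'=−2..2 at α=0.0194, β=2.0221, γ=5.4246.
cos(β/2)=0.530971, sin(β/2)=0.847390
d^2_{-2,-1}: single k=1 term ⇒ +0.253703;  D = +0.173122-0.185457i
d^2_{-1,-1}: k∈[0..1] ⇒ +0.079485 -0.607337 = -0.527852;  D = -0.352642+0.392774i
d^2_{0,-1}: k∈[0..1] ⇒ -0.310722 +0.791401 = +0.480679;  D = +0.314128-0.363835i
d^2_{1,-1}: k∈[0..1] ⇒ +0.607337 -0.515624 = +0.091713;  D = +0.058577-0.070569i
d^2_{2,-1}: single k=0 term ⇒ -0.646176;  D = -0.402991+0.505115i
Y_2^{m'}(θ=0.5113,φ=0.4075) and Σ D·Y over m':
  (+0.1731-0.1855i)·(+0.0634-0.0673i)  (-0.3526+0.3928i)·(+0.3027-0.1307i)  (+0.3141-0.3638i)·(+0.4042+0.0000i)  (+0.0586-0.0706i)·(-0.3027-0.1307i)  (-0.4030+0.5051i)·(+0.0634+0.0673i)
Y_2^-1(R⁻¹ n̂) = -0.016443+0.013088i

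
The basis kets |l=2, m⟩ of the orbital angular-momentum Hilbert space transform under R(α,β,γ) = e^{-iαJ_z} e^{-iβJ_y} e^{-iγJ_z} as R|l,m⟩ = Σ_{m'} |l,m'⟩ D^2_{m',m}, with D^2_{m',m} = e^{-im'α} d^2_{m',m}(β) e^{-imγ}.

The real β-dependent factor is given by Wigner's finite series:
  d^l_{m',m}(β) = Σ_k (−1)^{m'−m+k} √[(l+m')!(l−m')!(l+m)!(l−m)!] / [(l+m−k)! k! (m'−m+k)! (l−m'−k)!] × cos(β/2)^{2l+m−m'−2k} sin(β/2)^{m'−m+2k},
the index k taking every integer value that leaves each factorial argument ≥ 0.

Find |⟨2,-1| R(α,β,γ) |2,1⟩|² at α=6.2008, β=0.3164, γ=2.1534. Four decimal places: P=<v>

Split into d^2_{-1,1}(β=0.3164) × two z-phases.
c=cos(0.3164/2)=0.987512, s=sin(0.3164/2)=0.157541; N=√[1·6·6·1]=6.000000
k: max(0,(1)−(-1))=2 … min(2+(1),2−(-1))=3
  k=2: (−1)^0·6.0000/(2)·0.9875^2·0.1575^2 = +0.072609
  k=3: (−1)^1·6.0000/(6)·0.9875^0·0.1575^4 = -0.000616
d^2_{-1,1}(0.3164) = +0.072609 -0.000616 = +0.071993
|D^2_{-1,1}|² = |d^2_{-1,1}(β)|² = (+0.071993)² = 0.005183 (the z-rotation phases have unit modulus)

P=0.0052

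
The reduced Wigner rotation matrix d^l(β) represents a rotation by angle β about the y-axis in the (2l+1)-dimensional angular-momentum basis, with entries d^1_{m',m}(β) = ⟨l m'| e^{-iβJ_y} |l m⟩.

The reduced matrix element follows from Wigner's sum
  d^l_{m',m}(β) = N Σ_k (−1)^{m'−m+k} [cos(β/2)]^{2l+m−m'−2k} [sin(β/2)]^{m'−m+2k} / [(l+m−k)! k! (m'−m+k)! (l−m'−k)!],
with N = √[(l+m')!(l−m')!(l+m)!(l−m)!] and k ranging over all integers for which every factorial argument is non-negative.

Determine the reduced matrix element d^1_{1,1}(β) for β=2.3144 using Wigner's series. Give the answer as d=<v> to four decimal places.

d=0.1615

d^1_{1,1}(β=2.3144) via Wigner's sum:
With c≡cos(β/2)=0.401905 and s≡sin(β/2)=0.915681, N=[2·1·2·1]^{1/2}=2.000000
k∈{0} keeps every argument non-negative
  k=0: (−1)^0·2.0000/(2)·0.4019^2·0.9157^0 = +0.161528
d^1_{1,1}(2.3144) = +0.161528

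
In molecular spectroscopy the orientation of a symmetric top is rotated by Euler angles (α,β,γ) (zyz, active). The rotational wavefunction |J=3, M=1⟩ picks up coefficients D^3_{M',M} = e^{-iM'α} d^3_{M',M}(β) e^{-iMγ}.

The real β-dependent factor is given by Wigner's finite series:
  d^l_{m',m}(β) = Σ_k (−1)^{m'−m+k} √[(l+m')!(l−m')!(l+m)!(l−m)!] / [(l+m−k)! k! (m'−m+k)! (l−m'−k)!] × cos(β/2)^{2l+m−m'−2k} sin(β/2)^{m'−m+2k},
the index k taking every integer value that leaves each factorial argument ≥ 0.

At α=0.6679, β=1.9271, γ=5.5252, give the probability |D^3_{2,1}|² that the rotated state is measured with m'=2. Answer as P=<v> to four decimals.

Split into d^3_{2,1}(β=1.9271) × two z-phases.
Half-angle: c=0.570608, s=0.821222. N=√(120·1·24·2)=75.894664
The bounds max(0,m−m')=0 and min(l+m,l−m')=1 give 2 terms
  k=0: (−1)^1·75.8947/(24)·0.5706^5·0.8212^1 = -0.157091
  k=1: (−1)^2·75.8947/(12)·0.5706^3·0.8212^3 = +0.650768
d^3_{2,1}(1.9271) = -0.157091 +0.650768 = +0.493678
|D^3_{2,1}|² = |d^3_{2,1}(β)|² = (+0.493678)² = 0.243718 (the z-rotation phases have unit modulus)

P=0.2437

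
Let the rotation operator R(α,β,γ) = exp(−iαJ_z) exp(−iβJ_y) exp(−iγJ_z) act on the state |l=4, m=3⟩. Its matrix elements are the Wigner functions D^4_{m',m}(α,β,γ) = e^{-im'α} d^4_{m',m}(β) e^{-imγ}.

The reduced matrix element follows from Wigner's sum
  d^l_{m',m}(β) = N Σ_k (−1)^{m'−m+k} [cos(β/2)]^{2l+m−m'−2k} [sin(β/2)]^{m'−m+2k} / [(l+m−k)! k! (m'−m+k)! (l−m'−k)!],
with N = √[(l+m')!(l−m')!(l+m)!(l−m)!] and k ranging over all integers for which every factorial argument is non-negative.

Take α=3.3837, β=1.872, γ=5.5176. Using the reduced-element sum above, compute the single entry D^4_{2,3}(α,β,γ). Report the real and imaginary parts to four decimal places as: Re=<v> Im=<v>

First d^4_{2,3}(β=1.872), then the phase factors e^{-i(2)α} and e^{-i(3)γ}:
With c≡cos(β/2)=0.593014 and s≡sin(β/2)=0.805192, N=[720·2·5040·1]^{1/2}=2693.993318
The bounds max(0,m−m')=1 and min(l+m,l−m')=2 give 2 terms
  k=1: (−1)^0·2693.9933/(720)·0.5930^7·0.8052^1 = +0.077699
  k=2: (−1)^1·2693.9933/(240)·0.5930^5·0.8052^3 = -0.429742
d^4_{2,3}(1.872) = +0.077699 -0.429742 = -0.352043
D = (+0.885041-0.465513i)·(-0.352043)·(-0.663853+0.747863i) = +0.084278-0.341806i

Re=0.0843 Im=-0.3418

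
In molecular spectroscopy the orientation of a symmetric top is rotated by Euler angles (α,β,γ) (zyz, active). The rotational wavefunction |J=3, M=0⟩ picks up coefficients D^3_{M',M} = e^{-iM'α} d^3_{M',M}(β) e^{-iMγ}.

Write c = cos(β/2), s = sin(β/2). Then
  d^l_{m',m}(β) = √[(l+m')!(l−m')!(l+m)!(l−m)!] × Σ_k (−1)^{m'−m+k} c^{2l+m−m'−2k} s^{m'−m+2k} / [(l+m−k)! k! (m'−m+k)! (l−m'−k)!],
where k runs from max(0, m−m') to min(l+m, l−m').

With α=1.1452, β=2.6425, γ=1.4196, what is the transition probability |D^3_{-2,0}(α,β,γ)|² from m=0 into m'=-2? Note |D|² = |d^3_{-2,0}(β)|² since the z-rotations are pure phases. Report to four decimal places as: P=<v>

P=0.0759

D^3_{-2,0}(1.1452,2.6425,1.4196) = e^{-i·-2·1.1452}·d^3_{-2,0}(2.6425)·e^{-i·0·1.4196}. Compute d first:
Half-angle: c=0.246964, s=0.969025. N=√(1·120·6·6)=65.726707
Admissible k: 2..3 (factorial args all ≥0)
  k=2: (−1)^0·65.7267/(12)·0.2470^4·0.9690^2 = +0.019132
  k=3: (−1)^1·65.7267/(12)·0.2470^2·0.9690^4 = -0.294556
d^3_{-2,0}(2.6425) = +0.019132 -0.294556 = -0.275424
|D^3_{-2,0}|² = |d^3_{-2,0}(β)|² = (-0.275424)² = 0.075858 (the z-rotation phases have unit modulus)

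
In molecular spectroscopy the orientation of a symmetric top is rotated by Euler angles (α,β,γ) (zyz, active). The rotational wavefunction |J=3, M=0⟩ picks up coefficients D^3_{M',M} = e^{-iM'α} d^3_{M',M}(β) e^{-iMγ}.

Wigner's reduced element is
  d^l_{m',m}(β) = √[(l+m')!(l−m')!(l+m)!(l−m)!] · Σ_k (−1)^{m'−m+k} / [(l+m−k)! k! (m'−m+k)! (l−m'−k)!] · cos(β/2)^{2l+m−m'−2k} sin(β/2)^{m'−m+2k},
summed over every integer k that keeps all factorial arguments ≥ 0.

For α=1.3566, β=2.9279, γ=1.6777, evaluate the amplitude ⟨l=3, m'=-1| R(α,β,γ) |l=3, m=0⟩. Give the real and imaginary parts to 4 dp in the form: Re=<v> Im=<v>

Re=0.0737 Im=0.3387

Split into d^3_{-1,0}(β=2.9279) × two z-phases.
Half-angle: c=0.106643, s=0.994297. N=√(2·24·6·6)=41.569219
Admissible k: 1..3 (factorial args all ≥0)
  k=1: (−1)^0·41.5692/(12)·0.1066^5·0.9943^1 = +0.000048
  k=2: (−1)^1·41.5692/(4)·0.1066^3·0.9943^3 = -0.012390
  k=3: (−1)^2·41.5692/(12)·0.1066^1·0.9943^5 = +0.359009
d^3_{-1,0}(2.9279) = +0.000048 -0.012390 +0.359009 = +0.346667
Phases: e^{-i·(-1)·1.3566}=+0.212562+0.977148i, e^{-i·(0)·1.6777}=+1.000000+0.000000i ⇒ D=+0.073688+0.338744i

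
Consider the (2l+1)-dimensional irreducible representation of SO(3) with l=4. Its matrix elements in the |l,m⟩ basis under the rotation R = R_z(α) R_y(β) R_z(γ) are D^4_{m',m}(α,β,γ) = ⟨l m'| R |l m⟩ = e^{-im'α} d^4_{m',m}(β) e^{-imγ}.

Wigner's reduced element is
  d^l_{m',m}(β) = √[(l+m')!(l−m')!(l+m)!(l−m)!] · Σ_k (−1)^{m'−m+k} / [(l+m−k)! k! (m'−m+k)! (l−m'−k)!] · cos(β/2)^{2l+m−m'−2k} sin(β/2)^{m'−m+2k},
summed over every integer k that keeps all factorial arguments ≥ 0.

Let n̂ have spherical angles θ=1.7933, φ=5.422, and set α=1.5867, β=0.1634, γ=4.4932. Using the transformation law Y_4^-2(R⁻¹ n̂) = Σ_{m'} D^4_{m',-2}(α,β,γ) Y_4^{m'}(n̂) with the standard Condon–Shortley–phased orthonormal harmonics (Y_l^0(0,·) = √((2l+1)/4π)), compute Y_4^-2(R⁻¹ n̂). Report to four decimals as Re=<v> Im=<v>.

Need the full column D^4_{m',-2} for m'=−4..4 at α=1.5867, β=0.1634, γ=4.4932.
cos(β/2)=0.996664, sin(β/2)=0.081609
d^4_{-4,-2}: single k=2 term ⇒ +0.034542;  D = -0.032145+0.012644i
d^4_{-3,-2}: k∈[1..2] ⇒ +0.298295 -0.006000 = +0.292295;  D = +0.111307+0.270272i
d^4_{-2,-2}: k∈[0..2] ⇒ +0.973625 -0.078334 +0.000657 = +0.895947;  D = +0.822911-0.354313i
d^4_{-1,-2}: k∈[0..2] ⇒ -0.338234 +0.011339 -0.000051 = -0.326946;  D = +0.134054+0.298200i
d^4_{0,-2}: k∈[0..2] ⇒ +0.061929 -0.001107 +0.000003 = +0.060824;  D = -0.055073+0.025818i
d^4_{1,-2}: k∈[0..2] ⇒ -0.007559 +0.000076 -0.000000 = -0.007483;  D = -0.003284-0.006724i
d^4_{2,-2}: k∈[0..2] ⇒ +0.000657 -0.000004 +0.000000 = +0.000653;  D = +0.000582-0.000296i
d^4_{3,-2}: k∈[0..1] ⇒ -0.000040 +0.000000 = -0.000040;  D = +0.000019+0.000035i
d^4_{4,-2}: single k=0 term ⇒ +0.000002;  D = -0.000001+0.000001i
Y_4^{m'}(θ=1.7933,φ=5.422) and Σ D·Y over m':
  (-0.0321+0.0126i)·(-0.3822-0.1196i)  (+0.1113+0.2703i)·(+0.2174-0.1357i)  (+0.8229-0.3543i)·(+0.0317-0.2074i)  (+0.1341+0.2982i)·(+0.1764+0.2054i)  (-0.0551+0.0258i)·(+0.1716+0.0000i)  (-0.0033-0.0067i)·(-0.1764+0.2054i)  (+0.0006-0.0003i)·(+0.0317+0.2074i)  (+0.0000+0.0000i)·(-0.2174-0.1357i)  (-0.0000+0.0000i)·(-0.3822+0.1196i)
Y_4^-2(R⁻¹ n̂) = -0.017741-0.054006i

Re=-0.0177 Im=-0.0540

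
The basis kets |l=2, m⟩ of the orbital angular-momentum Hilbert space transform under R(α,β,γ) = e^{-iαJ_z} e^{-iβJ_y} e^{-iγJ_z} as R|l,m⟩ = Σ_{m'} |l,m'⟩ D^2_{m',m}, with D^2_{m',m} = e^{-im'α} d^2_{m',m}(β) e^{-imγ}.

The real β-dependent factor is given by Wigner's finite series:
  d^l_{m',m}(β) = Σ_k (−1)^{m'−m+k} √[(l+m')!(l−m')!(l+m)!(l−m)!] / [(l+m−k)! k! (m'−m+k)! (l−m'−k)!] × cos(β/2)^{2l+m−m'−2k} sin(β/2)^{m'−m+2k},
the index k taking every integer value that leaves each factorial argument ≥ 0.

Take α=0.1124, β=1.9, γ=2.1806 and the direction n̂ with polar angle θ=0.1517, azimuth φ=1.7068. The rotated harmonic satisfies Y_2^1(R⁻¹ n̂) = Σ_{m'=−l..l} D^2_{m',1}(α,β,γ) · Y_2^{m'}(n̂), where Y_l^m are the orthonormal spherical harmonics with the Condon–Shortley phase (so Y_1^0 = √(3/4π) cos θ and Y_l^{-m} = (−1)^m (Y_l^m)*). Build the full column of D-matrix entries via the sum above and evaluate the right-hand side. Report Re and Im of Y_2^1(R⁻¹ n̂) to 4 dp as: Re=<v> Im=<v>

Need the full column D^2_{m',1} for m'=−2..2 at α=0.1124, β=1.9, γ=2.1806.
cos(β/2)=0.581683, sin(β/2)=0.813416
d^2_{-2,1}: single k=3 term ⇒ +0.626115;  D = -0.235145-0.580281i
d^2_{-1,1}: k∈[2..3] ⇒ +0.671613 -0.437774 = +0.233839;  D = -0.111575-0.205503i
d^2_{0,1}: k∈[1..2] ⇒ +0.392146 -0.766831 = -0.374685;  D = +0.214584+0.307152i
d^2_{1,1}: k∈[0..1] ⇒ +0.114484 -0.671613 = -0.557129;  D = +0.368284+0.418042i
d^2_{2,1}: single k=0 term ⇒ -0.320186;  D = +0.237267+0.214995i
Y_2^{m'}(θ=0.1517,φ=1.7068) and Σ D·Y over m':
  (-0.2351-0.5803i)·(-0.0085+0.0024i)  (-0.1116-0.2055i)·(-0.0156-0.1143i)  (+0.2146+0.3072i)·(+0.6092+0.0000i)  (+0.3683+0.4180i)·(+0.0156-0.1143i)  (+0.2373+0.2150i)·(-0.0085-0.0024i)
Y_2^1(R⁻¹ n̂) = +0.164397+0.169498i

Re=0.1644 Im=0.1695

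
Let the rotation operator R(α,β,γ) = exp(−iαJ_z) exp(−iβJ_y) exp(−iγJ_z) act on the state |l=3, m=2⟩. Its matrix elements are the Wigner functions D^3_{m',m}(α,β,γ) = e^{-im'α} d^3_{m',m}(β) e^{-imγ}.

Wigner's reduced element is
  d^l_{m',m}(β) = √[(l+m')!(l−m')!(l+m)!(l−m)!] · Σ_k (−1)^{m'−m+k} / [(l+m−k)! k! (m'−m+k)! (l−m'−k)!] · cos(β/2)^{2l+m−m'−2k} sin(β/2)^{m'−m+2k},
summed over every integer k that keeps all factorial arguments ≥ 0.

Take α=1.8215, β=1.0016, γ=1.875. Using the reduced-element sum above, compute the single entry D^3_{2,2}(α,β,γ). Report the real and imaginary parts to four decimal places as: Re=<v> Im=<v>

Re=-0.1009 Im=0.2032

D^3_{2,2}(1.8215,1.0016,1.875) = e^{-i·2·1.8215}·d^3_{2,2}(1.0016)·e^{-i·2·1.875}. Compute d first:
c=cos(1.0016/2)=0.877199, s=sin(1.0016/2)=0.480127; N=√[120·1·120·1]=120.000000
Admissible k: 0..1 (factorial args all ≥0)
  k=0: (−1)^0·120.0000/(120)·0.8772^6·0.4801^0 = +0.455604
  k=1: (−1)^1·120.0000/(24)·0.8772^4·0.4801^2 = -0.682457
d^3_{2,2}(1.0016) = +0.455604 -0.682457 = -0.226852
Attach z-rotation phases: D = e^{-i(2)(1.8215)}·(-0.226852)·e^{-i(2)(1.875)} = -0.100910+0.203172i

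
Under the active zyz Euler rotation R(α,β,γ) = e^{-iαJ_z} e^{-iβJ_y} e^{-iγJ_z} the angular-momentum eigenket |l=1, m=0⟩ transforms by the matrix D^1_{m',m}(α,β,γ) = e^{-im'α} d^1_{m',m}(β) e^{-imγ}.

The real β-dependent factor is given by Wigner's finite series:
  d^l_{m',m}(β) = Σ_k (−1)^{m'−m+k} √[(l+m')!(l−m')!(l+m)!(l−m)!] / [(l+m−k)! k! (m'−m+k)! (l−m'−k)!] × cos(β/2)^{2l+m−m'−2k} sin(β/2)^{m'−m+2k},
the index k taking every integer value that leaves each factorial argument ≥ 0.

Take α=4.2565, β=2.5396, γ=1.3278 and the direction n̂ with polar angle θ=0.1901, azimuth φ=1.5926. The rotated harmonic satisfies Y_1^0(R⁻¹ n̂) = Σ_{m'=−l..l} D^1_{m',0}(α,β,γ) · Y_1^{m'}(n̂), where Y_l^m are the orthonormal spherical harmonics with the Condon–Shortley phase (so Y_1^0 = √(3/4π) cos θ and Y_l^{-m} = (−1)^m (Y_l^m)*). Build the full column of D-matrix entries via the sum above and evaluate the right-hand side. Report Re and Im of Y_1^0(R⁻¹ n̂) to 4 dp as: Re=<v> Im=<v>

Re=-0.4419 Im=0.0000

Need the full column D^1_{m',0} for m'=−1..1 at α=4.2565, β=2.5396, γ=1.3278.
cos(β/2)=0.296472, sin(β/2)=0.955042
d^1_{-1,0}: single k=1 term ⇒ +0.400425;  D = -0.176291-0.359529i
d^1_{0,0}: k∈[0..1] ⇒ +0.087896 -0.912104 = -0.824209;  D = -0.824209+0.000000i
d^1_{1,0}: single k=0 term ⇒ -0.400425;  D = +0.176291-0.359529i
Y_1^{m'}(θ=0.1901,φ=1.5926) and Σ D·Y over m':
  (-0.1763-0.3595i)·(-0.0014-0.0653i)  (-0.8242+0.0000i)·(+0.4798+0.0000i)  (+0.1763-0.3595i)·(+0.0014-0.0653i)
Y_1^0(R⁻¹ n̂) = -0.441886+0.000000i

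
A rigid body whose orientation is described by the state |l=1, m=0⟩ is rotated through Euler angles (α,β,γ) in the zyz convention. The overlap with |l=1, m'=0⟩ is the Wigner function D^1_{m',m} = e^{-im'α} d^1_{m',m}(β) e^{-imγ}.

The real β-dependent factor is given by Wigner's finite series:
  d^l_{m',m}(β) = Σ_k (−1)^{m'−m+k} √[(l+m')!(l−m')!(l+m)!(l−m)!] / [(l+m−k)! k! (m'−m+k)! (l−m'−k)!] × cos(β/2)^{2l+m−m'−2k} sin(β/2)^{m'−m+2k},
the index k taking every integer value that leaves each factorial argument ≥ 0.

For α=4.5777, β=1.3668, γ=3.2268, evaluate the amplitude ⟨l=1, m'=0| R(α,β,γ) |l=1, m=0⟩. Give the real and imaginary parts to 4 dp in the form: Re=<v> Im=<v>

Split into d^1_{0,0}(β=1.3668) × two z-phases.
Half-angle: c=0.775430, s=0.631433. N=√(1·1·1·1)=1.000000
k∈{0,1} keeps every argument non-negative
  k=0: (−1)^0·1.0000/(1)·0.7754^2·0.6314^0 = +0.601292
  k=1: (−1)^1·1.0000/(1)·0.7754^0·0.6314^2 = -0.398708
d^1_{0,0}(1.3668) = +0.601292 -0.398708 = +0.202584
Phases: e^{-i·(0)·4.5777}=+1.000000+0.000000i, e^{-i·(0)·3.2268}=+1.000000+0.000000i ⇒ D=+0.202584+0.000000i

Re=0.2026 Im=0.0000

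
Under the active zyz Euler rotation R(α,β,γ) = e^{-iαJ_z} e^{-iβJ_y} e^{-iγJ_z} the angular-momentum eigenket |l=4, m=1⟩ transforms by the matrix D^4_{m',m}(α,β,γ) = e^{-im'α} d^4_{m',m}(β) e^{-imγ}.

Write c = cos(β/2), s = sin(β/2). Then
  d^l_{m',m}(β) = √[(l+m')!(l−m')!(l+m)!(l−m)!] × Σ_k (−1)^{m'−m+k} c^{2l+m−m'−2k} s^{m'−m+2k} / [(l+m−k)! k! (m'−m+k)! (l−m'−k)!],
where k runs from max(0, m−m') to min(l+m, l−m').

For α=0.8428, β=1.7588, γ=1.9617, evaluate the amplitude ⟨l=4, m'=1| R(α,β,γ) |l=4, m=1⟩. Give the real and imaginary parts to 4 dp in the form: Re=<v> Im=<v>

Re=-0.3074 Im=-0.1077

First d^4_{1,1}(β=1.7588), then the phase factors e^{-i(1)α} and e^{-i(1)γ}:
With c≡cos(β/2)=0.637613 and s≡sin(β/2)=0.770356, N=[120·6·120·6]^{1/2}=720.000000
k∈{0,1,2,3} keeps every argument non-negative
  k=0: (−1)^0·720.0000/(720)·0.6376^8·0.7704^0 = +0.027319
  k=1: (−1)^1·720.0000/(48)·0.6376^6·0.7704^2 = -0.598163
  k=2: (−1)^2·720.0000/(24)·0.6376^4·0.7704^4 = +1.746297
  k=3: (−1)^3·720.0000/(72)·0.6376^2·0.7704^6 = -0.849699
d^4_{1,1}(1.7588) = +0.027319 -0.598163 +1.746297 -0.849699 = +0.325753
Attach z-rotation phases: D = e^{-i(1)(0.8428)}·(+0.325753)·e^{-i(1)(1.9617)} = -0.307420-0.107741i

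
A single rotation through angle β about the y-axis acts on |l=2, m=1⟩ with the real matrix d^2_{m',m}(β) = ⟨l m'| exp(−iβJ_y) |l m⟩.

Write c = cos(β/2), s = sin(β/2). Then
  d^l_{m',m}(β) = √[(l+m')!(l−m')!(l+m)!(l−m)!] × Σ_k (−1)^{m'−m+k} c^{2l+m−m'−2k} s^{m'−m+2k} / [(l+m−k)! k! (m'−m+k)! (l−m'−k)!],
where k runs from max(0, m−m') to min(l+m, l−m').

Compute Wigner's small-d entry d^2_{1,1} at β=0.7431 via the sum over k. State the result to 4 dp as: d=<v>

d=0.4104

d^2_{1,1}(β=0.7431) via Wigner's sum:
c=cos(0.7431/2)=0.931766, s=sin(0.7431/2)=0.363060; N=√[6·1·6·1]=6.000000
k: max(0,(1)−(1))=0 … min(2+(1),2−(1))=1
  k=0: (−1)^0·6.0000/(6)·0.9318^4·0.3631^0 = +0.753749
  k=1: (−1)^1·6.0000/(2)·0.9318^2·0.3631^2 = -0.343314
d^2_{1,1}(0.7431) = +0.753749 -0.343314 = +0.410435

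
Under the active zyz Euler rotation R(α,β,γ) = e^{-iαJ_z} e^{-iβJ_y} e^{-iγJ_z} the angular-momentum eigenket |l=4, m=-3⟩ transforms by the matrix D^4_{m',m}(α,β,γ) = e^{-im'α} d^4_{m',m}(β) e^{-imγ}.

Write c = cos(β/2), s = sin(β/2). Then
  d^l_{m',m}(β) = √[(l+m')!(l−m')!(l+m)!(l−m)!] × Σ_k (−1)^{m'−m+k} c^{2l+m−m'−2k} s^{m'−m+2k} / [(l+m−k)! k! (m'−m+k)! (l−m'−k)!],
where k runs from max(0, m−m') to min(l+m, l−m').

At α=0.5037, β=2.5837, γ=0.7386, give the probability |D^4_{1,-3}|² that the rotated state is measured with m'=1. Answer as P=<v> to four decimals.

First d^4_{1,-3}(β=2.5837), then the phase factors e^{-i(1)α} and e^{-i(-3)γ}:
With c≡cos(β/2)=0.275343 and s≡sin(β/2)=0.961346, N=[120·6·1·5040]^{1/2}=1904.940944
k: max(0,(-3)−(1))=0 … min(4+(-3),4−(1))=1
  k=0: (−1)^4·1904.9409/(144)·0.2753^4·0.9613^4 = +0.064943
  k=1: (−1)^5·1904.9409/(240)·0.2753^2·0.9613^6 = -0.475003
d^4_{1,-3}(2.5837) = +0.064943 -0.475003 = -0.410060
|D^4_{1,-3}|² = |d^4_{1,-3}(β)|² = (-0.410060)² = 0.168149 (the z-rotation phases have unit modulus)

P=0.1681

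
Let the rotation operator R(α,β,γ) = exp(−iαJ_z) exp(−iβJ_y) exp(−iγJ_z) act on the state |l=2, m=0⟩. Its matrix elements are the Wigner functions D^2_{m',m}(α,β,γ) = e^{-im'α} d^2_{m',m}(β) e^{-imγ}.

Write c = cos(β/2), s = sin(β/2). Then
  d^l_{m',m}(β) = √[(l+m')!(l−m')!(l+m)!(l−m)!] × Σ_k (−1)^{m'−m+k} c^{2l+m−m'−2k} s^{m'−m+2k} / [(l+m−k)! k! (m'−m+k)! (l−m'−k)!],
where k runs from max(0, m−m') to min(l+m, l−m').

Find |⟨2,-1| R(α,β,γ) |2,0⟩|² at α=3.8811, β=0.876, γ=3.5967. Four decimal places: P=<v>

P=0.3628

First d^2_{-1,0}(β=0.876), then the phase factors e^{-i(-1)α} and e^{-i(0)γ}:
Half-angle: c=0.905602, s=0.424129. N=√(1·6·2·2)=4.898979
k: max(0,(0)−(-1))=1 … min(2+(0),2−(-1))=2
  k=1: (−1)^0·4.8990/(2)·0.9056^3·0.4241^1 = +0.771588
  k=2: (−1)^1·4.8990/(2)·0.9056^1·0.4241^3 = -0.169242
d^2_{-1,0}(0.876) = +0.771588 -0.169242 = +0.602346
|D^2_{-1,0}|² = |d^2_{-1,0}(β)|² = (+0.602346)² = 0.362821 (the z-rotation phases have unit modulus)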